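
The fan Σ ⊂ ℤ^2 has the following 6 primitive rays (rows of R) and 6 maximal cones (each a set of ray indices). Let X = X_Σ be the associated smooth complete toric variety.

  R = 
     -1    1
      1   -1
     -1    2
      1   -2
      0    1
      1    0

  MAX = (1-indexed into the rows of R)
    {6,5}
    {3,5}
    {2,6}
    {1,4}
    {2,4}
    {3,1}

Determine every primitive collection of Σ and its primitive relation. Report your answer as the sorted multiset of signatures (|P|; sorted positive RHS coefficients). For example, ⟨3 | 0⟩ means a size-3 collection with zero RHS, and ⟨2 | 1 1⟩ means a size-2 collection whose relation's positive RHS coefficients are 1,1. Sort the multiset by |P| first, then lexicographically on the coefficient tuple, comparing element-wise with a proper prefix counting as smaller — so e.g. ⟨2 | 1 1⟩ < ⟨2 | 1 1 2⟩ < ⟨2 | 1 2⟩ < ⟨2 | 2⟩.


The 9 primitive collections of Σ (r=6, n=2):

  • {1,2}:  v_{1} + v_{2} = 0  ⟹  sig = ⟨2 | 0⟩
  • {3,4}:  v_{3} + v_{4} = 0  ⟹  sig = ⟨2 | 0⟩
  • {1,5}:  v_{1} + v_{5} = v_{3}  ⟹  sig = ⟨2 | 1⟩
  • {1,6}:  v_{1} + v_{6} = v_{5}  ⟹  sig = ⟨2 | 1⟩
  • {2,3}:  v_{2} + v_{3} = v_{5}  ⟹  sig = ⟨2 | 1⟩
  • {2,5}:  v_{2} + v_{5} = v_{6}  ⟹  sig = ⟨2 | 1⟩
  • {4,5}:  v_{4} + v_{5} = v_{2}  ⟹  sig = ⟨2 | 1⟩
  • {3,6}:  v_{3} + v_{6} = 2·v_{5}  ⟹  sig = ⟨2 | 2⟩
  • {4,6}:  v_{4} + v_{6} = 2·v_{2}  ⟹  sig = ⟨2 | 2⟩

Sorted signature multiset PRS(X):
{ ⟨2 | 0⟩ ×2,  ⟨2 | 1⟩ ×5,  ⟨2 | 2⟩ ×2 }


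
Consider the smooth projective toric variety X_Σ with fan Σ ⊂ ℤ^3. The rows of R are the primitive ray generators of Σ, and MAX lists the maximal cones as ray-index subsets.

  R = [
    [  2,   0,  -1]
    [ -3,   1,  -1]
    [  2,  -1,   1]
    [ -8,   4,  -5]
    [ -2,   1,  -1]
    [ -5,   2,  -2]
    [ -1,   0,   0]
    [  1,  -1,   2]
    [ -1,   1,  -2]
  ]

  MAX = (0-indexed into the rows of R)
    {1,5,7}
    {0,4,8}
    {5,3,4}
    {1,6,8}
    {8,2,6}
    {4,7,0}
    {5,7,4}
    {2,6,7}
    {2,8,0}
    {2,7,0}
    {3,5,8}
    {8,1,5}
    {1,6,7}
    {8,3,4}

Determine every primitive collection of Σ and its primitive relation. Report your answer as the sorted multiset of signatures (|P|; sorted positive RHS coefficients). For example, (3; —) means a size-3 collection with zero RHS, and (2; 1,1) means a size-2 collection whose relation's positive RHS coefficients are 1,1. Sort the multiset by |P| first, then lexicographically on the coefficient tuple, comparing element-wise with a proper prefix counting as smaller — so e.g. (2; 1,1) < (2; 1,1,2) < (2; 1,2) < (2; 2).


16 minimal non-faces of Δ(Σ) (on 9 rays):

  P = {2,4}:  v_{2} + v_{4} = 0  →  sig = (2; —)
  P = {7,8}:  v_{7} + v_{8} = 0  →  sig = (2; —)
  P = {0,1}:  v_{0} + v_{1} = v_{8}  →  sig = (2; 1)
  P = {1,2}:  v_{1} + v_{2} = v_{6}  →  sig = (2; 1)
  P = {1,4}:  v_{1} + v_{4} = v_{5}  →  sig = (2; 1)
  P = {2,5}:  v_{2} + v_{5} = v_{1}  →  sig = (2; 1)
  P = {4,6}:  v_{4} + v_{6} = v_{1}  →  sig = (2; 1)
  P = {0,5}:  v_{0} + v_{5} = v_{4} + v_{8}  →  sig = (2; 1,1)
  P = {0,6}:  v_{0} + v_{6} = v_{2} + v_{8}  →  sig = (2; 1,1)
  P = {2,3}:  v_{2} + v_{3} = v_{5} + v_{8}  →  sig = (2; 1,1)
  P = {3,7}:  v_{3} + v_{7} = v_{4} + v_{5}  →  sig = (2; 1,1)
  P = {3,6}:  v_{3} + v_{6} = v_{1} + v_{5} + v_{8}  →  sig = (2; 1,1,1)
  P = {1,3}:  v_{1} + v_{3} = 2·v_{5} + v_{8}  →  sig = (2; 1,2)
  P = {5,6}:  v_{5} + v_{6} = 2·v_{1}  →  sig = (2; 2)
  P = {0,3}:  v_{0} + v_{3} = 2·v_{4} + 2·v_{8}  →  sig = (2; 2,2)
  P = {4,5,8}:  v_{4} + v_{5} + v_{8} = v_{3}  →  sig = (3; 1)

Hence PRS(X_Σ) =
[(2; —), (2; —), (2; 1), (2; 1), (2; 1), (2; 1), (2; 1), (2; 1,1), (2; 1,1), (2; 1,1), (2; 1,1), (2; 1,1,1), (2; 1,2), (2; 2), (2; 2,2), (3; 1)]


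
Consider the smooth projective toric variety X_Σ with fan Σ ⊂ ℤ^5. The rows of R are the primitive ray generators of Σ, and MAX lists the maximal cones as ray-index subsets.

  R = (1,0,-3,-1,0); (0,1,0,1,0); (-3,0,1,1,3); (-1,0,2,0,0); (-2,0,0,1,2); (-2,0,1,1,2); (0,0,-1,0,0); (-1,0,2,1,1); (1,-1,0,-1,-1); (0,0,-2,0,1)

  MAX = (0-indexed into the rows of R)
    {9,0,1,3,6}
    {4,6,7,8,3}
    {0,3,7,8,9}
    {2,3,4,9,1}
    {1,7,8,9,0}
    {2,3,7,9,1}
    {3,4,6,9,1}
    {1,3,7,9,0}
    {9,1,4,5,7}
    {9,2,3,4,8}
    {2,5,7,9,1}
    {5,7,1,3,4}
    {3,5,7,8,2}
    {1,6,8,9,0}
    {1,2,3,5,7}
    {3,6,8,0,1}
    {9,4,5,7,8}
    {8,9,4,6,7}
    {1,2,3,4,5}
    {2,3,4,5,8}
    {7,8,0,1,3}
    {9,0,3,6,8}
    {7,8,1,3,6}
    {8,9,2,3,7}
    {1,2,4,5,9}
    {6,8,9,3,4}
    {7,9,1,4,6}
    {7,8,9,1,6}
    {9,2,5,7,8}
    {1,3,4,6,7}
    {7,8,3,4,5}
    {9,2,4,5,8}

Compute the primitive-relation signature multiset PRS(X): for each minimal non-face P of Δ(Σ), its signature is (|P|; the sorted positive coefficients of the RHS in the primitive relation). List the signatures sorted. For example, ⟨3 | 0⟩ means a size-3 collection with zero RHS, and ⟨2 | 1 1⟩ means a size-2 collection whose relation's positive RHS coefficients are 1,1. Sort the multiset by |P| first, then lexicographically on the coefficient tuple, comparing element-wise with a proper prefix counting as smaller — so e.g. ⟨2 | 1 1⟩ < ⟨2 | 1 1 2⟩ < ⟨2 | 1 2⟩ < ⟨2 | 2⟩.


14 minimal non-faces of Δ(Σ) (on 10 rays):

  {5,6}:  v_{5} + v_{6} = v_{4} — sig = ⟨2 | 1⟩
  {2,6}:  v_{2} + v_{6} = v_{3} + v_{4} + v_{9} — sig = ⟨2 | 1 1 1⟩
  {0,4}:  v_{0} + v_{4} = v_{3} + v_{6} + 2·v_{9} — sig = ⟨2 | 1 1 2⟩
  {0,5}:  v_{0} + v_{5} = v_{3} + 2·v_{9} — sig = ⟨2 | 1 2⟩
  {0,2}:  v_{0} + v_{2} = 2·v_{3} + 3·v_{9} — sig = ⟨2 | 2 3⟩
  {0,6,7}:  v_{0} + v_{6} + v_{7} = v_{9} — sig = ⟨3 | 1⟩
  {1,2,8}:  v_{1} + v_{2} + v_{8} = v_{5} — sig = ⟨3 | 1⟩
  {3,5,9}:  v_{3} + v_{5} + v_{9} = v_{2} — sig = ⟨3 | 1⟩
  {1,5,8}:  v_{1} + v_{5} + v_{8} = v_{6} + v_{7} — sig = ⟨3 | 1 1⟩
  {1,4,8}:  v_{1} + v_{4} + v_{8} = 2·v_{6} + v_{7} — sig = ⟨3 | 1 2⟩
  {2,4,7}:  v_{2} + v_{4} + v_{7} = 3·v_{5} — sig = ⟨3 | 3⟩
  {1,3,8,9}:  v_{1} + v_{3} + v_{8} + v_{9} = 0 — sig = ⟨4 | 0⟩
  {3,6,7,9}:  v_{3} + v_{6} + v_{7} + v_{9} = v_{5} — sig = ⟨4 | 1⟩
  {3,4,7,9}:  v_{3} + v_{4} + v_{7} + v_{9} = 2·v_{5} — sig = ⟨4 | 2⟩

Hence PRS(X_Σ) =
    ⟨2 | 1⟩
    ⟨2 | 1 1 1⟩
    ⟨2 | 1 1 2⟩
    ⟨2 | 1 2⟩
    ⟨2 | 2 3⟩
    ⟨3 | 1⟩
    ⟨3 | 1⟩
    ⟨3 | 1⟩
    ⟨3 | 1 1⟩
    ⟨3 | 1 2⟩
    ⟨3 | 3⟩
    ⟨4 | 0⟩
    ⟨4 | 1⟩
    ⟨4 | 2⟩


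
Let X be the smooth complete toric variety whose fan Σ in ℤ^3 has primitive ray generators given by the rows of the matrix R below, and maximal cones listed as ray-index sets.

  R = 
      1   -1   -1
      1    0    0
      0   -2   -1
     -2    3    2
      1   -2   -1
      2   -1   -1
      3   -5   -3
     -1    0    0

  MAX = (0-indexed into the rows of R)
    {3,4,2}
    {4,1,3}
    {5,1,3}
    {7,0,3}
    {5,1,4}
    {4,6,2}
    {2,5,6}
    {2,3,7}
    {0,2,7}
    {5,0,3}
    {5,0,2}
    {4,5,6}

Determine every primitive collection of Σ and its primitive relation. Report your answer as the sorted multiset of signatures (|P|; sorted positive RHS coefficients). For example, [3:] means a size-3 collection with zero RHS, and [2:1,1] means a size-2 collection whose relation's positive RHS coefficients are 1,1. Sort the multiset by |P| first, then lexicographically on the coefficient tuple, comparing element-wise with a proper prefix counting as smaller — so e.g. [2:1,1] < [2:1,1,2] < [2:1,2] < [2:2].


The 14 primitive collections of Σ (r=8, n=3):

  P={1,7}:  v_{1} + v_{7} = 0  so sig = [2:]
  P={0,1}:  v_{0} + v_{1} = v_{5}  so sig = [2:1]
  P={1,2}:  v_{1} + v_{2} = v_{4}  so sig = [2:1]
  P={3,6}:  v_{3} + v_{6} = v_{4}  so sig = [2:1]
  P={4,7}:  v_{4} + v_{7} = v_{2}  so sig = [2:1]
  P={5,7}:  v_{5} + v_{7} = v_{0}  so sig = [2:1]
  P={0,4}:  v_{0} + v_{4} = v_{2} + v_{5}  so sig = [2:1,1]
  P={1,6}:  v_{1} + v_{6} = 2·v_{4} + v_{5}  so sig = [2:1,2]
  P={6,7}:  v_{6} + v_{7} = 2·v_{2} + v_{5}  so sig = [2:1,2]
  P={0,6}:  v_{0} + v_{6} = 2·v_{2} + 2·v_{5}  so sig = [2:2,2]
  P={2,3,5}:  v_{2} + v_{3} + v_{5} = 0  so sig = [3:]
  P={0,2,3}:  v_{0} + v_{2} + v_{3} = v_{7}  so sig = [3:1]
  P={2,4,5}:  v_{2} + v_{4} + v_{5} = v_{6}  so sig = [3:1]
  P={3,4,5}:  v_{3} + v_{4} + v_{5} = v_{1}  so sig = [3:1]

so the primitive-relation signature multiset is
    |P|=2: 10 collections, coeffs (), (1), (1), (1), (1), (1), (1,1), (1,2), (1,2), (2,2)
    |P|=3: 4 collections, coeffs (), (1), (1), (1)


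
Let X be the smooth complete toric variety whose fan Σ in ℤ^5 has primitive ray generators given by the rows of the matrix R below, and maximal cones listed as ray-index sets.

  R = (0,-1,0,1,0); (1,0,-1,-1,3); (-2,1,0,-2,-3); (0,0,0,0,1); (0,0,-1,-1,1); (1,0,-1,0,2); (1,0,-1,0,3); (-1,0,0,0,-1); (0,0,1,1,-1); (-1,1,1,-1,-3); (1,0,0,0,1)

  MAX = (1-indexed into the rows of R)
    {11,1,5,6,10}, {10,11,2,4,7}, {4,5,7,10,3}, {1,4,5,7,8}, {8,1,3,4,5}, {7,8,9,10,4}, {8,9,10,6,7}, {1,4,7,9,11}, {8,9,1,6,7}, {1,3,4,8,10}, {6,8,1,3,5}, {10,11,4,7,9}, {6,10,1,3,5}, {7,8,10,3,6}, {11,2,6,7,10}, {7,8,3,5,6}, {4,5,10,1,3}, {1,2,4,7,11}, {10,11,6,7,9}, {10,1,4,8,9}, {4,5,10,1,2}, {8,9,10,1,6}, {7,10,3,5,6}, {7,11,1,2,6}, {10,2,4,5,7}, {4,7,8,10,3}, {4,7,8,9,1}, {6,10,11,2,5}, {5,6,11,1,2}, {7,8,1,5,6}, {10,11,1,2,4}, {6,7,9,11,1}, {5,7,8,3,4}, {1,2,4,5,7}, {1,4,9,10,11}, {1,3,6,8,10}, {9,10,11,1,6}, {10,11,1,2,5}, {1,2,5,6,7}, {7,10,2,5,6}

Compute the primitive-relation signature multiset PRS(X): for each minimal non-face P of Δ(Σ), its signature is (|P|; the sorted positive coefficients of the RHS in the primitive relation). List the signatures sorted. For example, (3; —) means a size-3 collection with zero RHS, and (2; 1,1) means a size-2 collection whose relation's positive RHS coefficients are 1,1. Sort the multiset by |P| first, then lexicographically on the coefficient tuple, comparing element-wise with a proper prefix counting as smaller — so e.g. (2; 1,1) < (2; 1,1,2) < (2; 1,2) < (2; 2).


Δ(Σ) — 11 vertices, 14 min non-faces:

  {5,9}:  v_{5} + v_{9} = 0  ⟹  sig = (2; —)
  {8,11}:  v_{8} + v_{11} = 0  ⟹  sig = (2; —)
  {4,6}:  v_{4} + v_{6} = v_{7}  ⟹  sig = (2; 1)
  {2,8}:  v_{2} + v_{8} = v_{4} + v_{5}  ⟹  sig = (2; 1,1)
  {2,9}:  v_{2} + v_{9} = v_{4} + v_{11}  ⟹  sig = (2; 1,1)
  {3,9}:  v_{3} + v_{9} = v_{8} + v_{10}  ⟹  sig = (2; 1,1)
  {3,11}:  v_{3} + v_{11} = v_{5} + v_{10}  ⟹  sig = (2; 1,1)
  {2,3}:  v_{2} + v_{3} = v_{4} + 2·v_{5} + v_{10}  ⟹  sig = (2; 1,1,2)
  {1,7,10}:  v_{1} + v_{7} + v_{10} = 0  ⟹  sig = (3; —)
  {4,5,11}:  v_{4} + v_{5} + v_{11} = v_{2}  ⟹  sig = (3; 1)
  {5,8,10}:  v_{5} + v_{8} + v_{10} = v_{3}  ⟹  sig = (3; 1)
  {1,3,7}:  v_{1} + v_{3} + v_{7} = v_{5} + v_{8}  ⟹  sig = (3; 1,1)
  {5,7,11}:  v_{5} + v_{7} + v_{11} = v_{2} + v_{6}  ⟹  sig = (3; 1,1)
  {1,2,6,10}:  v_{1} + v_{2} + v_{6} + v_{10} = v_{5} + v_{11}  ⟹  sig = (4; 1,1)

Hence PRS(X_Σ) =
    (2; —)
    (2; —)
    (2; 1)
    (2; 1,1)
    (2; 1,1)
    (2; 1,1)
    (2; 1,1)
    (2; 1,1,2)
    (3; —)
    (3; 1)
    (3; 1)
    (3; 1,1)
    (3; 1,1)
    (4; 1,1)


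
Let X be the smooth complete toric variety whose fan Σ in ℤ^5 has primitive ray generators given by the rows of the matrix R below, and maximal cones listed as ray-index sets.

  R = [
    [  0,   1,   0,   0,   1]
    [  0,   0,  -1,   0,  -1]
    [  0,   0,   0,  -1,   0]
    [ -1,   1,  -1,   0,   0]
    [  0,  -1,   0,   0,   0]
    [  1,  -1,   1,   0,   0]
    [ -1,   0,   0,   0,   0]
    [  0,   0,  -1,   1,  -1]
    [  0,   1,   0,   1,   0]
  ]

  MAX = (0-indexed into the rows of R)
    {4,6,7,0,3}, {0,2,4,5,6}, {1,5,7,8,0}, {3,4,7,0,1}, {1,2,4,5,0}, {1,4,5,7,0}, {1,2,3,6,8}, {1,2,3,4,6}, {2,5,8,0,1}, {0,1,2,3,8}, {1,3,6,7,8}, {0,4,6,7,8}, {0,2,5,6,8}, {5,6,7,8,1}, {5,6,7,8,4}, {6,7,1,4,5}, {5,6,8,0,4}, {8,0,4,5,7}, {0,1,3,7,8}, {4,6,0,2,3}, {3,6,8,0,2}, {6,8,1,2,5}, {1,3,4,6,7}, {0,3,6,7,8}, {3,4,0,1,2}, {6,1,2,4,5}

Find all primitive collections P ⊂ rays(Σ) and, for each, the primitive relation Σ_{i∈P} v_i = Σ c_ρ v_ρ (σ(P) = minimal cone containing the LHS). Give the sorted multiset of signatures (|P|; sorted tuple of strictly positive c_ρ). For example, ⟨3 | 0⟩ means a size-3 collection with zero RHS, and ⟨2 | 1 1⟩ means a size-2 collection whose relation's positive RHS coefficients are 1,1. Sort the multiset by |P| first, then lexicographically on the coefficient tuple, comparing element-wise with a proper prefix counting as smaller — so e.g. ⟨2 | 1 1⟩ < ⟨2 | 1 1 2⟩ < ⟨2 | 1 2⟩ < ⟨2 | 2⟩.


The 7 primitive collections of Σ (r=9, n=5):

  P = {3,5}:  v_{3} + v_{5} = 0 ; sig = ⟨2 | 0⟩
  P = {2,7}:  v_{2} + v_{7} = v_{1} ; sig = ⟨2 | 1⟩
  P = {2,4,8}:  v_{2} + v_{4} + v_{8} = 0 ; sig = ⟨3 | 0⟩
  P = {0,1,6}:  v_{0} + v_{1} + v_{6} = v_{3} ; sig = ⟨3 | 1⟩
  P = {1,4,8}:  v_{1} + v_{4} + v_{8} = v_{7} ; sig = ⟨3 | 1⟩
  P = {3,4,8}:  v_{3} + v_{4} + v_{8} = v_{0} + v_{6} + v_{7} ; sig = ⟨3 | 1 1 1⟩
  P = {0,5,6,7}:  v_{0} + v_{5} + v_{6} + v_{7} = v_{4} + v_{8} ; sig = ⟨4 | 1 1⟩

Sorted signature multiset PRS(X):
{ ⟨2 | 0⟩,  ⟨2 | 1⟩,  ⟨3 | 0⟩,  ⟨3 | 1⟩ ×2,  ⟨3 | 1 1 1⟩,  ⟨4 | 1 1⟩ }


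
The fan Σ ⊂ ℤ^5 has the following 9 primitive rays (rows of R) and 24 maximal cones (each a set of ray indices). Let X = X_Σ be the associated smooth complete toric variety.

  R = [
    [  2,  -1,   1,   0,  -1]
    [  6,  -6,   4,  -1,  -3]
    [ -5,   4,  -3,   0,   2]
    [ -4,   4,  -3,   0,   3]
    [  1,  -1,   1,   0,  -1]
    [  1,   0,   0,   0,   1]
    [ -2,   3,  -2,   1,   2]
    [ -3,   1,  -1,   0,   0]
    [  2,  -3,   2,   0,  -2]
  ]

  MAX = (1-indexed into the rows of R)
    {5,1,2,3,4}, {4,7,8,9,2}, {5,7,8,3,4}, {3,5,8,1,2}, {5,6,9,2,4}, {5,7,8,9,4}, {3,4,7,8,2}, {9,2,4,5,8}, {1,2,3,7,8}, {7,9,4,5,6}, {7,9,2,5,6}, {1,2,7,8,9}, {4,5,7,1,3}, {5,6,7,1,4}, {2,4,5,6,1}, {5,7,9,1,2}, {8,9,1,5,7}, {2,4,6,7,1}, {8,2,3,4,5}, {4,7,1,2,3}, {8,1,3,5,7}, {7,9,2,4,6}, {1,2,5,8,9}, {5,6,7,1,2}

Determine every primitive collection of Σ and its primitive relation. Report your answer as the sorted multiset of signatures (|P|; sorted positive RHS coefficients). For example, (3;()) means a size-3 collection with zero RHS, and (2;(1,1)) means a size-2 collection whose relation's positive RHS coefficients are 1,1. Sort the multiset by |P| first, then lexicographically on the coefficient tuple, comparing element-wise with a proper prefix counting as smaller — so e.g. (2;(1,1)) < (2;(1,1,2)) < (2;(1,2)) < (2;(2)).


|primitive collections| = 9. Relations:

  • {3,6}:  v_{3} + v_{6} = v_{4} — sig = (2;(1))
  • {3,9}:  v_{3} + v_{9} = v_{8} — sig = (2;(1))
  • {6,8}:  v_{6} + v_{8} = v_{4} + v_{9} — sig = (2;(1,1))
  • {1,4,9}:  v_{1} + v_{4} + v_{9} = 0 — sig = (3;())
  • {1,4,8}:  v_{1} + v_{4} + v_{8} = v_{3} — sig = (3;(1))
  • {1,6,9}:  v_{1} + v_{6} + v_{9} = v_{2} + v_{5} + v_{7} — sig = (3;(1,1,1))
  • {2,3,5,7}:  v_{2} + v_{3} + v_{5} + v_{7} = 0 — sig = (4;())
  • {2,4,5,7}:  v_{2} + v_{4} + v_{5} + v_{7} = v_{6} — sig = (4;(1))
  • {2,5,7,8}:  v_{2} + v_{5} + v_{7} + v_{8} = v_{9} — sig = (4;(1))

Sorted signature multiset PRS(X):
{ (2;(1)) ×2,  (2;(1,1)),  (3;()),  (3;(1)),  (3;(1,1,1)),  (4;()),  (4;(1)) ×2 }


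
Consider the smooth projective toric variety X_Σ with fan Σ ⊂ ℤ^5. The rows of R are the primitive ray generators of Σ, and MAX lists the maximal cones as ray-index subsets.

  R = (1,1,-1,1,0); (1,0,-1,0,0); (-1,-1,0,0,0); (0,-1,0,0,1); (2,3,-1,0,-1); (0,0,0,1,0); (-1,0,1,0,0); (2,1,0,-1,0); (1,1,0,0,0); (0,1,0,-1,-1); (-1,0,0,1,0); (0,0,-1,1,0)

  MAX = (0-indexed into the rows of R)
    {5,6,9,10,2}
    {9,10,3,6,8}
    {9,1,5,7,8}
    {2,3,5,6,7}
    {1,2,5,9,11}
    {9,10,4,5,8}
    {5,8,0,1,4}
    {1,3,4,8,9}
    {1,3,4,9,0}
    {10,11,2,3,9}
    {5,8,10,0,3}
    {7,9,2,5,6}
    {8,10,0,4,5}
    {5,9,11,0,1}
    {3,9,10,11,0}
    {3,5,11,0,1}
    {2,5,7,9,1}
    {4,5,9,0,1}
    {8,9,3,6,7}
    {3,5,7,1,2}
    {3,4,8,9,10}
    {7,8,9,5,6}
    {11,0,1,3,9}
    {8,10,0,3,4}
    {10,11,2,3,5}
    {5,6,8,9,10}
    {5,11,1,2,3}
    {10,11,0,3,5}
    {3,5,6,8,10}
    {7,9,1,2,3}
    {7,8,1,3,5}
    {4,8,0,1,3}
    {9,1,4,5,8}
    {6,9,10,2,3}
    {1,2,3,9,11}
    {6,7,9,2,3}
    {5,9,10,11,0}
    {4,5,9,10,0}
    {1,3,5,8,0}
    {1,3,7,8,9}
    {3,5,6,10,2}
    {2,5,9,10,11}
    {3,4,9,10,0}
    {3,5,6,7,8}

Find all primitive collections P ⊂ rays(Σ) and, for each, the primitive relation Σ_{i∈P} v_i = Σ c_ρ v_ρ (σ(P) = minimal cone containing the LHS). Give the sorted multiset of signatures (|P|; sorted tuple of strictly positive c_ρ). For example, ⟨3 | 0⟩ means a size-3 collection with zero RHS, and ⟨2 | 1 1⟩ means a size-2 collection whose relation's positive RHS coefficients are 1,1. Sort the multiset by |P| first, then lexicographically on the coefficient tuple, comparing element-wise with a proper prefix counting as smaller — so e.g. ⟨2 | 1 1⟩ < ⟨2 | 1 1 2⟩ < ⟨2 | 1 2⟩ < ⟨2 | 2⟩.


|primitive collections| = 17. Relations:

  P = {1,6}:  v_{1} + v_{6} = 0  so sig = ⟨2 | 0⟩
  P = {2,8}:  v_{2} + v_{8} = 0  so sig = ⟨2 | 0⟩
  P = {0,2}:  v_{0} + v_{2} = v_{11}  so sig = ⟨2 | 1⟩
  P = {1,10}:  v_{1} + v_{10} = v_{11}  so sig = ⟨2 | 1⟩
  P = {6,11}:  v_{6} + v_{11} = v_{10}  so sig = ⟨2 | 1⟩
  P = {7,10}:  v_{7} + v_{10} = v_{8}  so sig = ⟨2 | 1⟩
  P = {8,11}:  v_{8} + v_{11} = v_{0}  so sig = ⟨2 | 1⟩
  P = {0,6}:  v_{0} + v_{6} = v_{8} + v_{10}  so sig = ⟨2 | 1 1⟩
  P = {2,4}:  v_{2} + v_{4} = v_{0} + v_{9}  so sig = ⟨2 | 1 1⟩
  P = {7,11}:  v_{7} + v_{11} = v_{1} + v_{8}  so sig = ⟨2 | 1 1⟩
  P = {4,6}:  v_{4} + v_{6} = 2·v_{8} + v_{9} + v_{10}  so sig = ⟨2 | 1 1 2⟩
  P = {4,7}:  v_{4} + v_{7} = v_{1} + 3·v_{8} + v_{9}  so sig = ⟨2 | 1 1 3⟩
  P = {0,7}:  v_{0} + v_{7} = v_{1} + 2·v_{8}  so sig = ⟨2 | 1 2⟩
  P = {4,11}:  v_{4} + v_{11} = 2·v_{0} + v_{9}  so sig = ⟨2 | 1 2⟩
  P = {3,5,9}:  v_{3} + v_{5} + v_{9} = 0  so sig = ⟨3 | 0⟩
  P = {0,8,9}:  v_{0} + v_{8} + v_{9} = v_{4}  so sig = ⟨3 | 1⟩
  P = {3,4,5}:  v_{3} + v_{4} + v_{5} = v_{0} + v_{8}  so sig = ⟨3 | 1 1⟩

so the primitive-relation signature multiset is
    |P|=2: 14 collections, coeffs (), (), (1), (1), (1), (1), (1), (1,1), (1,1), (1,1), (1,1,2), (1,1,3), (1,2), (1,2)
    |P|=3: 3 collections, coeffs (), (1), (1,1)


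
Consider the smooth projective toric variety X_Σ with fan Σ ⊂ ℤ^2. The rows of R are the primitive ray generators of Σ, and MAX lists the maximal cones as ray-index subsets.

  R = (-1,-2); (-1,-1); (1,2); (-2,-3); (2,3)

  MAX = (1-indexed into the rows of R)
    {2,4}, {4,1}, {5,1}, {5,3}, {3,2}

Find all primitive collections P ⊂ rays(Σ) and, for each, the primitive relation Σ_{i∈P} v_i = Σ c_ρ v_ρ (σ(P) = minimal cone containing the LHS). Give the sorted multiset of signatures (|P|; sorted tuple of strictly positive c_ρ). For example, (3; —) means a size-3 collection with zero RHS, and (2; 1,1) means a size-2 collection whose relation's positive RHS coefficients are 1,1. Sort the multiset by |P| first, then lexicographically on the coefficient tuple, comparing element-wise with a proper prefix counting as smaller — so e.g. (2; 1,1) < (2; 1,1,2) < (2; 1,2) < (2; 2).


Primitive collections (5):

  P = {1,3}:  v_{1} + v_{3} = 0  ⟹  sig = (2; —)
  P = {4,5}:  v_{4} + v_{5} = 0  ⟹  sig = (2; —)
  P = {1,2}:  v_{1} + v_{2} = v_{4}  ⟹  sig = (2; 1)
  P = {2,5}:  v_{2} + v_{5} = v_{3}  ⟹  sig = (2; 1)
  P = {3,4}:  v_{3} + v_{4} = v_{2}  ⟹  sig = (2; 1)

Sorted signature multiset PRS(X):
{ (2; —) ×2,  (2; 1) ×3 }


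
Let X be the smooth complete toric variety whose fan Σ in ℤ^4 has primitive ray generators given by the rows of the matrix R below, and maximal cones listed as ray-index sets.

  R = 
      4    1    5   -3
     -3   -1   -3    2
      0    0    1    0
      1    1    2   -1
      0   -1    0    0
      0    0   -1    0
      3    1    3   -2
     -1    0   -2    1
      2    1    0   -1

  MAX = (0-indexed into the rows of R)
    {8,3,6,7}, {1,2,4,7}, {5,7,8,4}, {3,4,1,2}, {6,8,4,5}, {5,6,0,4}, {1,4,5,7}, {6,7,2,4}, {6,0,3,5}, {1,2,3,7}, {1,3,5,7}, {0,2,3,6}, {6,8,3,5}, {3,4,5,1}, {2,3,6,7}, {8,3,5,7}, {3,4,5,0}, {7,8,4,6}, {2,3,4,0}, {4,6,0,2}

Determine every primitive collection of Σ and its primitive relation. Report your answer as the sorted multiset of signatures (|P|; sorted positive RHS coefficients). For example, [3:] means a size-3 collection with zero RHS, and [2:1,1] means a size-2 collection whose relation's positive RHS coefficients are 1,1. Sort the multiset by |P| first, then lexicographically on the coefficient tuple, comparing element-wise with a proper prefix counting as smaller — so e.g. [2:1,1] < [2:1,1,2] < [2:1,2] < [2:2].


Minimal non-faces — 11 found among 9 rays, 20 max cones:

  • {1,6}:  v_{1} + v_{6} = 0  so sig = [2:]
  • {2,5}:  v_{2} + v_{5} = 0  so sig = [2:]
  • {0,7}:  v_{0} + v_{7} = v_{6}  so sig = [2:1]
  • {0,1}:  v_{0} + v_{1} = v_{3} + v_{4}  so sig = [2:1,1]
  • {1,8}:  v_{1} + v_{8} = v_{5} + v_{7}  so sig = [2:1,1]
  • {2,8}:  v_{2} + v_{8} = v_{6} + v_{7}  so sig = [2:1,1]
  • {0,8}:  v_{0} + v_{8} = v_{5} + 2·v_{6}  so sig = [2:1,2]
  • {3,4,7}:  v_{3} + v_{4} + v_{7} = 0  so sig = [3:]
  • {3,4,6}:  v_{3} + v_{4} + v_{6} = v_{0}  so sig = [3:1]
  • {5,6,7}:  v_{5} + v_{6} + v_{7} = v_{8}  so sig = [3:1]
  • {3,4,8}:  v_{3} + v_{4} + v_{8} = v_{5} + v_{6}  so sig = [3:1,1]

Signatures (|P|; sorted positive RHS coefficients), sorted:
    |P|=2: 7 collections, coeffs (), (), (1), (1,1), (1,1), (1,1), (1,2)
    |P|=3: 4 collections, coeffs (), (1), (1), (1,1)


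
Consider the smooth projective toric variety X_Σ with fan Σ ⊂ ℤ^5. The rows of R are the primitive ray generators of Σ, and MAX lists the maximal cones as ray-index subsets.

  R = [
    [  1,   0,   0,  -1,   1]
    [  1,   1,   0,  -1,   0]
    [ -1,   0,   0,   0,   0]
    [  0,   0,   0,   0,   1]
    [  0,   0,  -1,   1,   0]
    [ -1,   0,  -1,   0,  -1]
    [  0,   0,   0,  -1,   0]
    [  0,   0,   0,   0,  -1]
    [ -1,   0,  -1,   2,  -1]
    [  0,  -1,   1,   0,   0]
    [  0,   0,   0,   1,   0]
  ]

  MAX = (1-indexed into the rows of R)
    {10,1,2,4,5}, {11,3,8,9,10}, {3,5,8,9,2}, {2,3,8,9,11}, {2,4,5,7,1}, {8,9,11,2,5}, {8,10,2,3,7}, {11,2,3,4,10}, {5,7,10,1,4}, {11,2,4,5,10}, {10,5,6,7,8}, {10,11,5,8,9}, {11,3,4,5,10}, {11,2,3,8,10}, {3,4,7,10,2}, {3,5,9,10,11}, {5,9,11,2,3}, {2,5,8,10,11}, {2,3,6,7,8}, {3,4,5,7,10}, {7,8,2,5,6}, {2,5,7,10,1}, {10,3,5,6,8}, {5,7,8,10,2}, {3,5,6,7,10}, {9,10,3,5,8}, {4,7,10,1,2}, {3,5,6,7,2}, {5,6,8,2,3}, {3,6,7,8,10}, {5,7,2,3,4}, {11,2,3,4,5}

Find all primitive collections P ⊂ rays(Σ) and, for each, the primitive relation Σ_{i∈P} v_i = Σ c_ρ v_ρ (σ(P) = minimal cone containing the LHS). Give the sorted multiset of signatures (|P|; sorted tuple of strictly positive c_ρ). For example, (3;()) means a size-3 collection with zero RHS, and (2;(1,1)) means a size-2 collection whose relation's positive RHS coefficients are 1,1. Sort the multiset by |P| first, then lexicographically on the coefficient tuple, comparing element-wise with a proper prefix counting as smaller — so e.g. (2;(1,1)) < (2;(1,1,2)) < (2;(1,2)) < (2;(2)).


Minimal non-faces — 18 found among 11 rays, 32 max cones:

  P={4,8}:  v_{4} + v_{8} = 0 ; sig = (2;())
  P={7,11}:  v_{7} + v_{11} = 0 ; sig = (2;())
  P={1,9}:  v_{1} + v_{9} = v_{5} ; sig = (2;(1))
  P={1,3}:  v_{1} + v_{3} = v_{4} + v_{7} ; sig = (2;(1,1))
  P={4,6}:  v_{4} + v_{6} = v_{3} + v_{5} + v_{7} ; sig = (2;(1,1,1))
  P={4,9}:  v_{4} + v_{9} = v_{3} + v_{5} + v_{11} ; sig = (2;(1,1,1))
  P={6,11}:  v_{6} + v_{11} = v_{3} + v_{5} + v_{8} ; sig = (2;(1,1,1))
  P={7,9}:  v_{7} + v_{9} = v_{3} + v_{5} + v_{8} ; sig = (2;(1,1,1))
  P={1,8}:  v_{1} + v_{8} = v_{2} + v_{5} + v_{7} + v_{10} ; sig = (2;(1,1,1,1))
  P={1,11}:  v_{1} + v_{11} = v_{2} + v_{4} + v_{5} + v_{10} ; sig = (2;(1,1,1,1))
  P={1,6}:  v_{1} + v_{6} = v_{5} + 2·v_{7} ; sig = (2;(1,2))
  P={6,9}:  v_{6} + v_{9} = 2·v_{3} + 2·v_{5} + 2·v_{8} ; sig = (2;(2,2,2))
  P={2,6,10}:  v_{2} + v_{6} + v_{10} = v_{7} + v_{8} ; sig = (3;(1,1))
  P={2,9,10}:  v_{2} + v_{9} + v_{10} = v_{8} + v_{11} ; sig = (3;(1,1))
  P={2,3,5,10}:  v_{2} + v_{3} + v_{5} + v_{10} = 0 ; sig = (4;())
  P={3,5,7,8}:  v_{3} + v_{5} + v_{7} + v_{8} = v_{6} ; sig = (4;(1))
  P={3,5,8,11}:  v_{3} + v_{5} + v_{8} + v_{11} = v_{9} ; sig = (4;(1))
  P={2,4,5,7,10}:  v_{2} + v_{4} + v_{5} + v_{7} + v_{10} = v_{1} ; sig = (5;(1))

so the primitive-relation signature multiset is
[(2;()), (2;()), (2;(1)), (2;(1,1)), (2;(1,1,1)), (2;(1,1,1)), (2;(1,1,1)), (2;(1,1,1)), (2;(1,1,1,1)), (2;(1,1,1,1)), (2;(1,2)), (2;(2,2,2)), (3;(1,1)), (3;(1,1)), (4;()), (4;(1)), (4;(1)), (5;(1))]


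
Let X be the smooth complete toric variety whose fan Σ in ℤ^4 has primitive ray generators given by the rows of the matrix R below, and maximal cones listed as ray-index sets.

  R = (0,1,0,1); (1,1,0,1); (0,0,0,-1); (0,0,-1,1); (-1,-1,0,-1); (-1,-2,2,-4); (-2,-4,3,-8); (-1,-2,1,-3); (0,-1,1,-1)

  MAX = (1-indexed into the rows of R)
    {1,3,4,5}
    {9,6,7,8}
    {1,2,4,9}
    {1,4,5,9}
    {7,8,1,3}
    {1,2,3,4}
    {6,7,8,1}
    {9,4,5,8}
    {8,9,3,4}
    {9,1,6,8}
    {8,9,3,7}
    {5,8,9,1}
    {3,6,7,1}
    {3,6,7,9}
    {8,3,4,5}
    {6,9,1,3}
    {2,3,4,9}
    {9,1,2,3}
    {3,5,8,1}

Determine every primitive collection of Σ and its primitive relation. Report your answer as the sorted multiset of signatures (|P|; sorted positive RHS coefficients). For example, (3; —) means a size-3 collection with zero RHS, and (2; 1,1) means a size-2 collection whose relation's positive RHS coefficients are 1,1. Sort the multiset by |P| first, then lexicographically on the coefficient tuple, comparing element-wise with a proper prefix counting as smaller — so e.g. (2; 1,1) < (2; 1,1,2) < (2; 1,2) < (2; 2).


Σ has 14 primitive collections:

  P = {2,5}:  v_{2} + v_{5} = 0  so sig = (2; —)
  P = {4,6}:  v_{4} + v_{6} = v_{8}  so sig = (2; 1)
  P = {2,8}:  v_{2} + v_{8} = v_{3} + v_{9}  so sig = (2; 1,1)
  P = {2,7}:  v_{2} + v_{7} = 2·v_{3} + v_{6} + v_{9}  so sig = (2; 1,1,2)
  P = {5,7}:  v_{5} + v_{7} = v_{1} + v_{3} + 3·v_{8}  so sig = (2; 1,1,3)
  P = {4,7}:  v_{4} + v_{7} = v_{3} + 2·v_{8}  so sig = (2; 1,2)
  P = {5,6}:  v_{5} + v_{6} = v_{1} + 2·v_{8}  so sig = (2; 1,2)
  P = {2,6}:  v_{2} + v_{6} = v_{1} + 2·v_{3} + 2·v_{9}  so sig = (2; 1,2,2)
  P = {1,4,8}:  v_{1} + v_{4} + v_{8} = v_{5}  so sig = (3; 1)
  P = {3,5,9}:  v_{3} + v_{5} + v_{9} = v_{8}  so sig = (3; 1)
  P = {3,6,8}:  v_{3} + v_{6} + v_{8} = v_{7}  so sig = (3; 1)
  P = {1,7,9}:  v_{1} + v_{7} + v_{9} = 2·v_{6}  so sig = (3; 2)
  P = {1,3,4,9}:  v_{1} + v_{3} + v_{4} + v_{9} = 0  so sig = (4; —)
  P = {1,3,8,9}:  v_{1} + v_{3} + v_{8} + v_{9} = v_{6}  so sig = (4; 1)

Hence PRS(X_Σ) =
    (2; —)
    (2; 1)
    (2; 1,1)
    (2; 1,1,2)
    (2; 1,1,3)
    (2; 1,2)
    (2; 1,2)
    (2; 1,2,2)
    (3; 1)
    (3; 1)
    (3; 1)
    (3; 2)
    (4; —)
    (4; 1)


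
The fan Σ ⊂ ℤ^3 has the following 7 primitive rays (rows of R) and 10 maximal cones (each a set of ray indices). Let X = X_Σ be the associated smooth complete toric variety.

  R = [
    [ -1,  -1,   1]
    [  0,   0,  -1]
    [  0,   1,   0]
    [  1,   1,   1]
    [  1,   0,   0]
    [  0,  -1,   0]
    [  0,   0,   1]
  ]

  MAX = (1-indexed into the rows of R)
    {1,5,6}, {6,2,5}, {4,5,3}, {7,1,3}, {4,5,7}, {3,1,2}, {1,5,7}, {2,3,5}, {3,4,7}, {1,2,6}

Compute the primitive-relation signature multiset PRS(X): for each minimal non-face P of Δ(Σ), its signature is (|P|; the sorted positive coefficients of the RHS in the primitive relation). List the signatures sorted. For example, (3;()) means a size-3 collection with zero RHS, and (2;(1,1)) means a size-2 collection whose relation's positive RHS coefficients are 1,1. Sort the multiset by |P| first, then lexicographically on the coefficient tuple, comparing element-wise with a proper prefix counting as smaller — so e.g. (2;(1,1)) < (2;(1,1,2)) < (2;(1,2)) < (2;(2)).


9 minimal non-faces of Δ(Σ) (on 7 rays):

  • {2,7}:  v_{2} + v_{7} = 0 — sig = (2;())
  • {3,6}:  v_{3} + v_{6} = 0 — sig = (2;())
  • {2,4}:  v_{2} + v_{4} = v_{3} + v_{5} — sig = (2;(1,1))
  • {4,6}:  v_{4} + v_{6} = v_{5} + v_{7} — sig = (2;(1,1))
  • {6,7}:  v_{6} + v_{7} = v_{1} + v_{5} — sig = (2;(1,1))
  • {1,4}:  v_{1} + v_{4} = 2·v_{7} — sig = (2;(2))
  • {1,2,5}:  v_{1} + v_{2} + v_{5} = v_{6} — sig = (3;(1))
  • {1,3,5}:  v_{1} + v_{3} + v_{5} = v_{7} — sig = (3;(1))
  • {3,5,7}:  v_{3} + v_{5} + v_{7} = v_{4} — sig = (3;(1))

Sorted signature multiset PRS(X):
{ (2;()) ×2,  (2;(1,1)) ×3,  (2;(2)),  (3;(1)) ×3 }


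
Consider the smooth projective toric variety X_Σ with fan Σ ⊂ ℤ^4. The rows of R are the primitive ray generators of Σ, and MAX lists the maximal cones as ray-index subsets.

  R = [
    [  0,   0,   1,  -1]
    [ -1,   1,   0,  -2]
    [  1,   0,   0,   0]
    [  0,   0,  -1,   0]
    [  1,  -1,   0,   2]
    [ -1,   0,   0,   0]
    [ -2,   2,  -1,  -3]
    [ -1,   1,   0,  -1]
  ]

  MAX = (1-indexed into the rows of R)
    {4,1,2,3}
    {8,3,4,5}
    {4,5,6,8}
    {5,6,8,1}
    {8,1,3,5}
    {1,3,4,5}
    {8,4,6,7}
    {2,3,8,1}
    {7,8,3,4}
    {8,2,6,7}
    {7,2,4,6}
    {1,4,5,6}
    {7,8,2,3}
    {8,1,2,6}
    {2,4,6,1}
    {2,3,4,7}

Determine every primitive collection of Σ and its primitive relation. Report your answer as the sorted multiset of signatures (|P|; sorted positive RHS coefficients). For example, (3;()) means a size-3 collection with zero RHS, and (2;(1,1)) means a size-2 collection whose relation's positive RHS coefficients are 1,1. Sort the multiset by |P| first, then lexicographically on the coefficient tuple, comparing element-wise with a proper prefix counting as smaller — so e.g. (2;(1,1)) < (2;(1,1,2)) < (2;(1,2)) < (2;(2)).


|primitive collections| = 6. Relations:

  • {2,5}:  v_{2} + v_{5} = 0 ; sig = (2;())
  • {3,6}:  v_{3} + v_{6} = 0 ; sig = (2;())
  • {5,7}:  v_{5} + v_{7} = v_{4} + v_{8} ; sig = (2;(1,1))
  • {1,7}:  v_{1} + v_{7} = 2·v_{2} ; sig = (2;(2))
  • {1,4,8}:  v_{1} + v_{4} + v_{8} = v_{2} ; sig = (3;(1))
  • {2,4,8}:  v_{2} + v_{4} + v_{8} = v_{7} ; sig = (3;(1))

Sorted signature multiset PRS(X):
{ (2;()) ×2,  (2;(1,1)),  (2;(2)),  (3;(1)) ×2 }


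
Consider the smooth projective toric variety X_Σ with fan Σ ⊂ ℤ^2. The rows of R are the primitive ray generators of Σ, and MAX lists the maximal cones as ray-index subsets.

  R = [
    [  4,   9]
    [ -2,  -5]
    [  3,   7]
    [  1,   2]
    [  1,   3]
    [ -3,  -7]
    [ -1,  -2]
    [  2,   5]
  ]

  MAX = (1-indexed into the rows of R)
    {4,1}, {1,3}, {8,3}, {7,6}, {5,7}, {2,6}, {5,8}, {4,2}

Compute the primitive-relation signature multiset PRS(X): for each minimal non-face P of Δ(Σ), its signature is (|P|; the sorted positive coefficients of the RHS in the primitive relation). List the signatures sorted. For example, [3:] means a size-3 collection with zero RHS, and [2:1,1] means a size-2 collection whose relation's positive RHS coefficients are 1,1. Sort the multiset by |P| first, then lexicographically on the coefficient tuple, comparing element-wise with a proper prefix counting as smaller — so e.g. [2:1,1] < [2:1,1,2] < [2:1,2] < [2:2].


|primitive collections| = 20. Relations:

  {2,8}:  v_{2} + v_{8} = 0 — sig = [2:]
  {3,6}:  v_{3} + v_{6} = 0 — sig = [2:]
  {4,7}:  v_{4} + v_{7} = 0 — sig = [2:]
  {1,6}:  v_{1} + v_{6} = v_{4} — sig = [2:1]
  {1,7}:  v_{1} + v_{7} = v_{3} — sig = [2:1]
  {2,3}:  v_{2} + v_{3} = v_{4} — sig = [2:1]
  {2,5}:  v_{2} + v_{5} = v_{7} — sig = [2:1]
  {2,7}:  v_{2} + v_{7} = v_{6} — sig = [2:1]
  {3,4}:  v_{3} + v_{4} = v_{1} — sig = [2:1]
  {3,7}:  v_{3} + v_{7} = v_{8} — sig = [2:1]
  {4,5}:  v_{4} + v_{5} = v_{8} — sig = [2:1]
  {4,6}:  v_{4} + v_{6} = v_{2} — sig = [2:1]
  {4,8}:  v_{4} + v_{8} = v_{3} — sig = [2:1]
  {6,8}:  v_{6} + v_{8} = v_{7} — sig = [2:1]
  {7,8}:  v_{7} + v_{8} = v_{5} — sig = [2:1]
  {1,5}:  v_{1} + v_{5} = v_{3} + v_{8} — sig = [2:1,1]
  {1,2}:  v_{1} + v_{2} = 2·v_{4} — sig = [2:2]
  {1,8}:  v_{1} + v_{8} = 2·v_{3} — sig = [2:2]
  {3,5}:  v_{3} + v_{5} = 2·v_{8} — sig = [2:2]
  {5,6}:  v_{5} + v_{6} = 2·v_{7} — sig = [2:2]

Hence PRS(X_Σ) =
[[2:], [2:], [2:], [2:1], [2:1], [2:1], [2:1], [2:1], [2:1], [2:1], [2:1], [2:1], [2:1], [2:1], [2:1], [2:1,1], [2:2], [2:2], [2:2], [2:2]]


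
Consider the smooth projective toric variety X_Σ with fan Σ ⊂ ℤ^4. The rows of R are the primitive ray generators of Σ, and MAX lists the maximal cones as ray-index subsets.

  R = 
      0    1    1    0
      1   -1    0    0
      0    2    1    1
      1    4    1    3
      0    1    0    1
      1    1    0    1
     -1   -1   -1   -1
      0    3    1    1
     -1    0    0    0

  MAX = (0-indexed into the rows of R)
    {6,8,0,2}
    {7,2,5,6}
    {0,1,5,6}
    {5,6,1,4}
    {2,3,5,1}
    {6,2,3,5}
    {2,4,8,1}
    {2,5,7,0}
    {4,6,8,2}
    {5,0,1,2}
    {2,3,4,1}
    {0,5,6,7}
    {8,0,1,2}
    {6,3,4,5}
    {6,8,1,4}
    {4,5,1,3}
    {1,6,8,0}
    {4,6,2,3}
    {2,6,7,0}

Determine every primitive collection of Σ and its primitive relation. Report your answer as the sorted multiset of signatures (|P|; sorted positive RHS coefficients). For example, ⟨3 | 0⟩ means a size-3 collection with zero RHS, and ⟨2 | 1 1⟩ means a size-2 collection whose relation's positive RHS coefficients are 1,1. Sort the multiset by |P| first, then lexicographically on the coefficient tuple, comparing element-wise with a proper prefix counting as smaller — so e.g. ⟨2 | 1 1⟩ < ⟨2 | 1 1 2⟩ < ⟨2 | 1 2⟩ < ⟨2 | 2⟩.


Σ has 12 primitive collections:

  P={0,4}:  v_{0} + v_{4} = v_{2} ; sig = ⟨2 | 1⟩
  P={5,8}:  v_{5} + v_{8} = v_{4} ; sig = ⟨2 | 1⟩
  P={1,7}:  v_{1} + v_{7} = v_{0} + v_{5} ; sig = ⟨2 | 1 1⟩
  P={4,7}:  v_{4} + v_{7} = 2·v_{2} + v_{5} + v_{6} ; sig = ⟨2 | 1 1 2⟩
  P={0,3}:  v_{0} + v_{3} = 2·v_{2} + v_{5} ; sig = ⟨2 | 1 2⟩
  P={3,8}:  v_{3} + v_{8} = v_{2} + 2·v_{4} ; sig = ⟨2 | 1 2⟩
  P={7,8}:  v_{7} + v_{8} = 2·v_{2} + v_{6} ; sig = ⟨2 | 1 2⟩
  P={3,7}:  v_{3} + v_{7} = 3·v_{2} + 2·v_{5} + v_{6} ; sig = ⟨2 | 1 2 3⟩
  P={1,2,6}:  v_{1} + v_{2} + v_{6} = 0 ; sig = ⟨3 | 0⟩
  P={2,4,5}:  v_{2} + v_{4} + v_{5} = v_{3} ; sig = ⟨3 | 1⟩
  P={1,3,6}:  v_{1} + v_{3} + v_{6} = v_{4} + v_{5} ; sig = ⟨3 | 1 1⟩
  P={0,2,5,6}:  v_{0} + v_{2} + v_{5} + v_{6} = v_{7} ; sig = ⟨4 | 1⟩

so the primitive-relation signature multiset is
[⟨2 | 1⟩, ⟨2 | 1⟩, ⟨2 | 1 1⟩, ⟨2 | 1 1 2⟩, ⟨2 | 1 2⟩, ⟨2 | 1 2⟩, ⟨2 | 1 2⟩, ⟨2 | 1 2 3⟩, ⟨3 | 0⟩, ⟨3 | 1⟩, ⟨3 | 1 1⟩, ⟨4 | 1⟩]


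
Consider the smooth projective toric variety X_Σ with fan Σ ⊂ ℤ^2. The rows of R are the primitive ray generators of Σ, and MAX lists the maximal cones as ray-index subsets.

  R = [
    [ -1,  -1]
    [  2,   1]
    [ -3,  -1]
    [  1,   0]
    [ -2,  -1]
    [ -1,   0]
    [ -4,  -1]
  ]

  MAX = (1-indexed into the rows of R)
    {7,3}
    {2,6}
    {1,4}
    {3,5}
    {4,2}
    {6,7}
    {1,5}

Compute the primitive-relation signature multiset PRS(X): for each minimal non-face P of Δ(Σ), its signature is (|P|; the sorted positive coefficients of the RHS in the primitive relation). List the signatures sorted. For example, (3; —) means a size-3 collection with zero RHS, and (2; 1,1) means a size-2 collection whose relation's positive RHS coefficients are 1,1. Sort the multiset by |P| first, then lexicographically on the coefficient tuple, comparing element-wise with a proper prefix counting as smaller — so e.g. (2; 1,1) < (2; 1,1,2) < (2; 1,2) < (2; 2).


|primitive collections| = 14. Relations:

  P = {2,5}:  v_{2} + v_{5} = 0  ⇒ sig = (2; —)
  P = {4,6}:  v_{4} + v_{6} = 0  ⇒ sig = (2; —)
  P = {1,2}:  v_{1} + v_{2} = v_{4}  ⇒ sig = (2; 1)
  P = {1,6}:  v_{1} + v_{6} = v_{5}  ⇒ sig = (2; 1)
  P = {2,3}:  v_{2} + v_{3} = v_{6}  ⇒ sig = (2; 1)
  P = {3,4}:  v_{3} + v_{4} = v_{5}  ⇒ sig = (2; 1)
  P = {3,6}:  v_{3} + v_{6} = v_{7}  ⇒ sig = (2; 1)
  P = {4,5}:  v_{4} + v_{5} = v_{1}  ⇒ sig = (2; 1)
  P = {4,7}:  v_{4} + v_{7} = v_{3}  ⇒ sig = (2; 1)
  P = {5,6}:  v_{5} + v_{6} = v_{3}  ⇒ sig = (2; 1)
  P = {1,7}:  v_{1} + v_{7} = v_{3} + v_{5}  ⇒ sig = (2; 1,1)
  P = {1,3}:  v_{1} + v_{3} = 2·v_{5}  ⇒ sig = (2; 2)
  P = {2,7}:  v_{2} + v_{7} = 2·v_{6}  ⇒ sig = (2; 2)
  P = {5,7}:  v_{5} + v_{7} = 2·v_{3}  ⇒ sig = (2; 2)

Sorted signature multiset PRS(X):
{ (2; —) ×2,  (2; 1) ×8,  (2; 1,1),  (2; 2) ×3 }


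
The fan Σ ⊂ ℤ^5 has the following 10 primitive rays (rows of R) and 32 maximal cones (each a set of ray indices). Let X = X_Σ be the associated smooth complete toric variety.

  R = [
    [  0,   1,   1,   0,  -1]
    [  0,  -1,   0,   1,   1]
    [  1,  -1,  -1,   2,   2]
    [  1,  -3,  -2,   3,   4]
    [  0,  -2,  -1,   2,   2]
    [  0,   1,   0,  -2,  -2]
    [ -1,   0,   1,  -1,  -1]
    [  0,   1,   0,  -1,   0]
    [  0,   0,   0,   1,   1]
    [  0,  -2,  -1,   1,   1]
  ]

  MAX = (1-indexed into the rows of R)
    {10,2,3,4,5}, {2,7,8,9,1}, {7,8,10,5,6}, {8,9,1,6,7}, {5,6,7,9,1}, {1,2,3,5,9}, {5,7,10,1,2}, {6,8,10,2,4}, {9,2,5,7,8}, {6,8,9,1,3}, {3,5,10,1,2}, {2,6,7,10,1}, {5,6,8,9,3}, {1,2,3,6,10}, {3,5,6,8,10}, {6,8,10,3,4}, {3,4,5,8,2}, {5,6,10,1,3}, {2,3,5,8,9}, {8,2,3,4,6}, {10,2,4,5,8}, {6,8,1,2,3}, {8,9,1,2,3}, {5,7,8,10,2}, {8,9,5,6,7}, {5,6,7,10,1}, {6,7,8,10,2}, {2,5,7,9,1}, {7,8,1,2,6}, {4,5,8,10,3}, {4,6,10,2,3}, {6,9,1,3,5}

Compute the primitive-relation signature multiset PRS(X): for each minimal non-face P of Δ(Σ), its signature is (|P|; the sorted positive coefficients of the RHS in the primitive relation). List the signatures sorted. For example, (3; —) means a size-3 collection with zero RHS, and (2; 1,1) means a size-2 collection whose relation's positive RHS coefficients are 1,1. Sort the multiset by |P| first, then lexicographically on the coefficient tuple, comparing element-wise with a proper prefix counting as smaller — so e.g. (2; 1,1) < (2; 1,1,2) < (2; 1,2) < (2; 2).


The 11 primitive collections of Σ (r=10, n=5):

  • {3,7}:  v_{3} + v_{7} = v_{2} ; sig = (2; 1)
  • {9,10}:  v_{9} + v_{10} = v_{5} ; sig = (2; 1)
  • {1,4}:  v_{1} + v_{4} = v_{2} + v_{3} ; sig = (2; 1,1)
  • {4,9}:  v_{4} + v_{9} = v_{2} + v_{3} + v_{5} + v_{8} ; sig = (2; 1,1,1,1)
  • {4,7}:  v_{4} + v_{7} = 2·v_{2} + v_{8} + v_{10} ; sig = (2; 1,1,2)
  • {1,8,10}:  v_{1} + v_{8} + v_{10} = 0 ; sig = (3; —)
  • {2,6,9}:  v_{2} + v_{6} + v_{9} = 0 ; sig = (3; —)
  • {1,5,8}:  v_{1} + v_{5} + v_{8} = v_{9} ; sig = (3; 1)
  • {2,5,6}:  v_{2} + v_{5} + v_{6} = v_{10} ; sig = (3; 1)
  • {4,5,6}:  v_{4} + v_{5} + v_{6} = v_{3} + v_{8} + 2·v_{10} ; sig = (3; 1,1,2)
  • {2,3,8,10}:  v_{2} + v_{3} + v_{8} + v_{10} = v_{4} ; sig = (4; 1)

so the primitive-relation signature multiset is
[(2; 1), (2; 1), (2; 1,1), (2; 1,1,1,1), (2; 1,1,2), (3; —), (3; —), (3; 1), (3; 1), (3; 1,1,2), (4; 1)]


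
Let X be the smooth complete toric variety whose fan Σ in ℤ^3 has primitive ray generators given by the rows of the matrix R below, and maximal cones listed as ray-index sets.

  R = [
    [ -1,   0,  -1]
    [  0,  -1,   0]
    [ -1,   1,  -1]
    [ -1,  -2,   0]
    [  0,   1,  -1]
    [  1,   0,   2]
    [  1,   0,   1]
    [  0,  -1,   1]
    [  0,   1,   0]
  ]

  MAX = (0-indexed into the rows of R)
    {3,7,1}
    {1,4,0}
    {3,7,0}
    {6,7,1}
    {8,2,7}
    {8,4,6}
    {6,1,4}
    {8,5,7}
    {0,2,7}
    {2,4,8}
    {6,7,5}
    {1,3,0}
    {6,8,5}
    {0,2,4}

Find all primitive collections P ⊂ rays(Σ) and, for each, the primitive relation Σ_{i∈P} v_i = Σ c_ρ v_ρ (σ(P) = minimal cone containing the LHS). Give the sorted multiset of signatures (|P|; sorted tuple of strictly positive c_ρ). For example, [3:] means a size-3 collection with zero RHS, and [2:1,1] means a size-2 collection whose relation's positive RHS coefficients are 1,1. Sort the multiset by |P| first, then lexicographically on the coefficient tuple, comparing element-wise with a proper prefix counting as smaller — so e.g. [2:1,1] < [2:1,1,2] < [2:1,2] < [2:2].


17 minimal non-faces of Δ(Σ) (on 9 rays):

  {0,6}:  v_{0} + v_{6} = 0  ⇒ sig = [2:]
  {1,8}:  v_{1} + v_{8} = 0  ⇒ sig = [2:]
  {4,7}:  v_{4} + v_{7} = 0  ⇒ sig = [2:]
  {0,8}:  v_{0} + v_{8} = v_{2}  ⇒ sig = [2:1]
  {1,2}:  v_{1} + v_{2} = v_{0}  ⇒ sig = [2:1]
  {2,6}:  v_{2} + v_{6} = v_{8}  ⇒ sig = [2:1]
  {0,5}:  v_{0} + v_{5} = v_{7} + v_{8}  ⇒ sig = [2:1,1]
  {1,5}:  v_{1} + v_{5} = v_{6} + v_{7}  ⇒ sig = [2:1,1]
  {3,4}:  v_{3} + v_{4} = v_{0} + v_{1}  ⇒ sig = [2:1,1]
  {3,6}:  v_{3} + v_{6} = v_{1} + v_{7}  ⇒ sig = [2:1,1]
  {3,8}:  v_{3} + v_{8} = v_{0} + v_{7}  ⇒ sig = [2:1,1]
  {4,5}:  v_{4} + v_{5} = v_{6} + v_{8}  ⇒ sig = [2:1,1]
  {2,3}:  v_{2} + v_{3} = 2·v_{0} + v_{7}  ⇒ sig = [2:1,2]
  {2,5}:  v_{2} + v_{5} = v_{7} + 2·v_{8}  ⇒ sig = [2:1,2]
  {3,5}:  v_{3} + v_{5} = 2·v_{7}  ⇒ sig = [2:2]
  {0,1,7}:  v_{0} + v_{1} + v_{7} = v_{3}  ⇒ sig = [3:1]
  {6,7,8}:  v_{6} + v_{7} + v_{8} = v_{5}  ⇒ sig = [3:1]

Hence PRS(X_Σ) =
    |P|=2: 15 collections, coeffs (), (), (), (1), (1), (1), (1,1), (1,1), (1,1), (1,1), (1,1), (1,1), (1,2), (1,2), (2)
    |P|=3: 2 collections, coeffs (1), (1)
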